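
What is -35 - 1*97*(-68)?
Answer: 6561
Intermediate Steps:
-35 - 1*97*(-68) = -35 - 97*(-68) = -35 + 6596 = 6561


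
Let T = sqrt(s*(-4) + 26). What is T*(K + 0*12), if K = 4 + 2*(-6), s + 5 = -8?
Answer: -8*sqrt(78) ≈ -70.654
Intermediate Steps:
s = -13 (s = -5 - 8 = -13)
T = sqrt(78) (T = sqrt(-13*(-4) + 26) = sqrt(52 + 26) = sqrt(78) ≈ 8.8318)
K = -8 (K = 4 - 12 = -8)
T*(K + 0*12) = sqrt(78)*(-8 + 0*12) = sqrt(78)*(-8 + 0) = sqrt(78)*(-8) = -8*sqrt(78)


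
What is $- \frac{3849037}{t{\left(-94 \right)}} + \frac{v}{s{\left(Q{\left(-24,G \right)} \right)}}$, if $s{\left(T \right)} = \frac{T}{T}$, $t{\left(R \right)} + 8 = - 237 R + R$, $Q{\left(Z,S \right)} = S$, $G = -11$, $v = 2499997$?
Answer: $\frac{55436084435}{22176} \approx 2.4998 \cdot 10^{6}$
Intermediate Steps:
$t{\left(R \right)} = -8 - 236 R$ ($t{\left(R \right)} = -8 + \left(- 237 R + R\right) = -8 - 236 R$)
$s{\left(T \right)} = 1$
$- \frac{3849037}{t{\left(-94 \right)}} + \frac{v}{s{\left(Q{\left(-24,G \right)} \right)}} = - \frac{3849037}{-8 - -22184} + \frac{2499997}{1} = - \frac{3849037}{-8 + 22184} + 2499997 \cdot 1 = - \frac{3849037}{22176} + 2499997 = \frac{55436084435}{22176}$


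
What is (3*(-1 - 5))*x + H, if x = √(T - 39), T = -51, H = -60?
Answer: -60 - 54*I*√10 ≈ -60.0 - 170.76*I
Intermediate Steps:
x = 3*I*√10 (x = √(-51 - 39) = √(-90) = 3*I*√10 ≈ 9.4868*I)
(3*(-1 - 5))*x + H = (3*(-1 - 5))*(3*I*√10) - 60 = (3*(-6))*(3*I*√10) - 60 = -54*I*√10 - 60 = -60 - 54*I*√10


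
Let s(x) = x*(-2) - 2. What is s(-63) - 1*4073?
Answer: -3949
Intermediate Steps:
s(x) = -2 - 2*x (s(x) = -2*x - 2 = -2 - 2*x)
s(-63) - 1*4073 = (-2 - 2*(-63)) - 1*4073 = (-2 + 126) - 4073 = 124 - 4073 = -3949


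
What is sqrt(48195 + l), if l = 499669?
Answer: 2*sqrt(136966) ≈ 740.18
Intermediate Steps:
sqrt(48195 + l) = sqrt(48195 + 499669) = sqrt(547864) = 2*sqrt(136966)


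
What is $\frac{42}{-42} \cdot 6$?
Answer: $-6$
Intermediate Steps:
$\frac{42}{-42} \cdot 6 = 42 \left(- \frac{1}{42}\right) 6 = \left(-1\right) 6 = -6$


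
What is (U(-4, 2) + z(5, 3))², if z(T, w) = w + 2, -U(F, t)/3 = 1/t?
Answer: 49/4 ≈ 12.250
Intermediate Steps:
U(F, t) = -3/t
z(T, w) = 2 + w
(U(-4, 2) + z(5, 3))² = (-3/2 + (2 + 3))² = (-3*½ + 5)² = (-3/2 + 5)² = (7/2)² = 49/4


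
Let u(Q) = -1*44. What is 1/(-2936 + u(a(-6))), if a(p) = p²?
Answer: -1/2980 ≈ -0.00033557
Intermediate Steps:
u(Q) = -44
1/(-2936 + u(a(-6))) = 1/(-2936 - 44) = 1/(-2980) = -1/2980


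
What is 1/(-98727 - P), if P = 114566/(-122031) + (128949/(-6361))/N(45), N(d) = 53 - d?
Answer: -6209913528/613064567068829 ≈ -1.0129e-5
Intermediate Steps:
P = -21565810027/6209913528 (P = 114566/(-122031) + (128949/(-6361))/(53 - 1*45) = 114566*(-1/122031) + (128949*(-1/6361))/(53 - 45) = -114566/122031 - 128949/6361/8 = -114566/122031 - 128949/6361*1/8 = -114566/122031 - 128949/50888 = -21565810027/6209913528 ≈ -3.4728)
1/(-98727 - P) = 1/(-98727 - 1*(-21565810027/6209913528)) = 1/(-98727 + 21565810027/6209913528) = 1/(-613064567068829/6209913528) = -6209913528/613064567068829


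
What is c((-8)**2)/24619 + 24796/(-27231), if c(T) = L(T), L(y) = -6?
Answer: -610616110/670399989 ≈ -0.91082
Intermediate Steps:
c(T) = -6
c((-8)**2)/24619 + 24796/(-27231) = -6/24619 + 24796/(-27231) = -6*1/24619 + 24796*(-1/27231) = -6/24619 - 24796/27231 = -610616110/670399989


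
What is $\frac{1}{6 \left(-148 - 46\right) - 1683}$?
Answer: $- \frac{1}{2847} \approx -0.00035125$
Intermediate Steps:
$\frac{1}{6 \left(-148 - 46\right) - 1683} = \frac{1}{6 \left(-194\right) - 1683} = \frac{1}{-1164 - 1683} = \frac{1}{-2847} = - \frac{1}{2847}$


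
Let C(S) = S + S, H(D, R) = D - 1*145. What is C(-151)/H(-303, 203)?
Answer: 151/224 ≈ 0.67411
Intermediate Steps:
H(D, R) = -145 + D (H(D, R) = D - 145 = -145 + D)
C(S) = 2*S
C(-151)/H(-303, 203) = (2*(-151))/(-145 - 303) = -302/(-448) = -302*(-1/448) = 151/224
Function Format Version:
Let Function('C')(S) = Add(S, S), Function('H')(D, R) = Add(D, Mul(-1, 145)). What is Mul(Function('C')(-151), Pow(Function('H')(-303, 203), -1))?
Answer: Rational(151, 224) ≈ 0.67411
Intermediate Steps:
Function('H')(D, R) = Add(-145, D) (Function('H')(D, R) = Add(D, -145) = Add(-145, D))
Function('C')(S) = Mul(2, S)
Mul(Function('C')(-151), Pow(Function('H')(-303, 203), -1)) = Mul(Mul(2, -151), Pow(Add(-145, -303), -1)) = Mul(-302, Pow(-448, -1)) = Mul(-302, Rational(-1, 448)) = Rational(151, 224)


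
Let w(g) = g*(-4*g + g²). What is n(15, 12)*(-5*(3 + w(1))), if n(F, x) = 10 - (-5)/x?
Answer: 0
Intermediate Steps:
w(g) = g*(g² - 4*g)
n(F, x) = 10 + 5/x
n(15, 12)*(-5*(3 + w(1))) = (10 + 5/12)*(-5*(3 + 1²*(-4 + 1))) = (10 + 5*(1/12))*(-5*(3 + 1*(-3))) = (10 + 5/12)*(-5*(3 - 3)) = 125*(-5*0)/12 = (125/12)*0 = 0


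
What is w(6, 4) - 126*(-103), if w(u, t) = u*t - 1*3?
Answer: 12999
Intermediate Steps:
w(u, t) = -3 + t*u (w(u, t) = t*u - 3 = -3 + t*u)
w(6, 4) - 126*(-103) = (-3 + 4*6) - 126*(-103) = (-3 + 24) + 12978 = 21 + 12978 = 12999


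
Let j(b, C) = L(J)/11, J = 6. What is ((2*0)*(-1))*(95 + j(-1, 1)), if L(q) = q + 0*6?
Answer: 0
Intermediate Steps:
L(q) = q (L(q) = q + 0 = q)
j(b, C) = 6/11
((2*0)*(-1))*(95 + j(-1, 1)) = ((2*0)*(-1))*(95 + 6/11) = (0*(-1))*(1051/11) = 0*(1051/11) = 0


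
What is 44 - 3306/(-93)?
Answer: 2466/31 ≈ 79.548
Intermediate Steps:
44 - 3306/(-93) = 44 - 3306*(-1)/93 = 44 - 87*(-38/93) = 44 + 1102/31 = 2466/31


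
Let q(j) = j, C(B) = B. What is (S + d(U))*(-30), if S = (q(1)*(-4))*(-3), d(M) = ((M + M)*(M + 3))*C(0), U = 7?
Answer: -360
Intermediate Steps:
d(M) = 0 (d(M) = ((M + M)*(M + 3))*0 = ((2*M)*(3 + M))*0 = (2*M*(3 + M))*0 = 0)
S = 12 (S = (1*(-4))*(-3) = -4*(-3) = 12)
(S + d(U))*(-30) = (12 + 0)*(-30) = 12*(-30) = -360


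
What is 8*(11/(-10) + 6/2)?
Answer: 76/5 ≈ 15.200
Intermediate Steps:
8*(11/(-10) + 6/2) = 8*(11*(-⅒) + 6*(½)) = 8*(-11/10 + 3) = 8*(19/10) = 76/5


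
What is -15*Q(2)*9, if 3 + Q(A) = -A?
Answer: 675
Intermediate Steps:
Q(A) = -3 - A
-15*Q(2)*9 = -15*(-3 - 1*2)*9 = -15*(-3 - 2)*9 = -15*(-5)*9 = 75*9 = 675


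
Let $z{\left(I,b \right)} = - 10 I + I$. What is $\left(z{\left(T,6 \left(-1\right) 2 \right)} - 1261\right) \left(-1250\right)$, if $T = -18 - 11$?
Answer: $1250000$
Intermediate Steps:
$T = -29$ ($T = -18 - 11 = -29$)
$z{\left(I,b \right)} = - 9 I$
$\left(z{\left(T,6 \left(-1\right) 2 \right)} - 1261\right) \left(-1250\right) = \left(\left(-9\right) \left(-29\right) - 1261\right) \left(-1250\right) = \left(261 - 1261\right) \left(-1250\right) = \left(-1000\right) \left(-1250\right) = 1250000$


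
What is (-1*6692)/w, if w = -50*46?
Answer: 1673/575 ≈ 2.9096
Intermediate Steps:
w = -2300
(-1*6692)/w = -1*6692/(-2300) = -6692*(-1/2300) = 1673/575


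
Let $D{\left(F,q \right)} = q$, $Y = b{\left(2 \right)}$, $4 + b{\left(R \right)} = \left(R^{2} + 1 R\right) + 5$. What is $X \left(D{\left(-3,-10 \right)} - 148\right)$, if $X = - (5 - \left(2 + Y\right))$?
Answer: $-632$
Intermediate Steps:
$b{\left(R \right)} = 1 + R + R^{2}$ ($b{\left(R \right)} = -4 + \left(\left(R^{2} + 1 R\right) + 5\right) = -4 + \left(\left(R^{2} + R\right) + 5\right) = -4 + \left(\left(R + R^{2}\right) + 5\right) = -4 + \left(5 + R + R^{2}\right) = 1 + R + R^{2}$)
$Y = 7$ ($Y = 1 + 2 + 2^{2} = 1 + 2 + 4 = 7$)
$X = 4$ ($X = - (5 - 9) = \left(-1\right) \left(-4\right) = 4$)
$X \left(D{\left(-3,-10 \right)} - 148\right) = 4 \left(-10 - 148\right) = 4 \left(-158\right) = -632$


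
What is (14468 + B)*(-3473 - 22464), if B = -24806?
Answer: 268136706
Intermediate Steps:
(14468 + B)*(-3473 - 22464) = (14468 - 24806)*(-3473 - 22464) = -10338*(-25937) = 268136706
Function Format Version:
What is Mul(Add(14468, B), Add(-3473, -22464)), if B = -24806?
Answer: 268136706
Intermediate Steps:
Mul(Add(14468, B), Add(-3473, -22464)) = Mul(Add(14468, -24806), Add(-3473, -22464)) = Mul(-10338, -25937) = 268136706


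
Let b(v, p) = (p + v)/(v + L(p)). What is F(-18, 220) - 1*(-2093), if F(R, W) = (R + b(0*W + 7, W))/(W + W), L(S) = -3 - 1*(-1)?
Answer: 4604737/2200 ≈ 2093.1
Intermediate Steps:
L(S) = -2 (L(S) = -3 + 1 = -2)
b(v, p) = (p + v)/(-2 + v) (b(v, p) = (p + v)/(v - 2) = (p + v)/(-2 + v))
F(R, W) = (7/5 + R + W/5)/(2*W) (F(R, W) = (R + (W + (0*W + 7))/(-2 + (0*W + 7)))/(W + W) = (R + (W + (0 + 7))/(-2 + (0 + 7)))/((2*W)) = (R + (W + 7)/(-2 + 7))*(1/(2*W)) = (R + (7 + W)/5)*(1/(2*W)) = (R + (7/5 + W/5))*(1/(2*W)) = (7/5 + R + W/5)*(1/(2*W)) = (7/5 + R + W/5)/(2*W))
F(-18, 220) - 1*(-2093) = (⅒)*(7 + 220 + 5*(-18))/220 - 1*(-2093) = (⅒)*(1/220)*(7 + 220 - 90) + 2093 = (⅒)*(1/220)*137 + 2093 = 137/2200 + 2093 = 4604737/2200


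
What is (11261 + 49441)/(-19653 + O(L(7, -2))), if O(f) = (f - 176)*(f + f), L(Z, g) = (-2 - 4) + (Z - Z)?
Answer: -20234/5823 ≈ -3.4748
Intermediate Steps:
L(Z, g) = -6 (L(Z, g) = -6 + 0 = -6)
O(f) = 2*f*(-176 + f) (O(f) = (-176 + f)*(2*f) = 2*f*(-176 + f))
(11261 + 49441)/(-19653 + O(L(7, -2))) = (11261 + 49441)/(-19653 + 2*(-6)*(-176 - 6)) = 60702/(-19653 + 2*(-6)*(-182)) = 60702/(-19653 + 2184) = 60702/(-17469) = 60702*(-1/17469) = -20234/5823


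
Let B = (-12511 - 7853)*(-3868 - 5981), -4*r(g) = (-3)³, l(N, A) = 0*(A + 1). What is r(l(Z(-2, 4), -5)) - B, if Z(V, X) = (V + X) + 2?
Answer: -802260117/4 ≈ -2.0056e+8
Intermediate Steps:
Z(V, X) = 2 + V + X
l(N, A) = 0 (l(N, A) = 0*(1 + A) = 0)
r(g) = 27/4 (r(g) = -¼*(-3)³ = -¼*(-27) = 27/4)
B = 200565036 (B = -20364*(-9849) = 200565036)
r(l(Z(-2, 4), -5)) - B = 27/4 - 1*200565036 = 27/4 - 200565036 = -802260117/4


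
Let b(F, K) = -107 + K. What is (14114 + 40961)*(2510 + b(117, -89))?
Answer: 127443550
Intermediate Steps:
(14114 + 40961)*(2510 + b(117, -89)) = (14114 + 40961)*(2510 + (-107 - 89)) = 55075*(2510 - 196) = 55075*2314 = 127443550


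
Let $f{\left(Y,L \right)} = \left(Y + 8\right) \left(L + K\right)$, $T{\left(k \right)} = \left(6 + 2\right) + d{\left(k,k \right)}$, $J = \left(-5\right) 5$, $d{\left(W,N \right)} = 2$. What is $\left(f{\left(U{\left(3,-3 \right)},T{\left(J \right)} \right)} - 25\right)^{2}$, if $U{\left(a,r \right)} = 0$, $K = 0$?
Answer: $3025$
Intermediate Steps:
$J = -25$
$T{\left(k \right)} = 10$ ($T{\left(k \right)} = \left(6 + 2\right) + 2 = 8 + 2 = 10$)
$f{\left(Y,L \right)} = L \left(8 + Y\right)$ ($f{\left(Y,L \right)} = \left(Y + 8\right) \left(L + 0\right) = \left(8 + Y\right) L = L \left(8 + Y\right)$)
$\left(f{\left(U{\left(3,-3 \right)},T{\left(J \right)} \right)} - 25\right)^{2} = \left(10 \left(8 + 0\right) - 25\right)^{2} = \left(10 \cdot 8 - 25\right)^{2} = \left(80 - 25\right)^{2} = 55^{2} = 3025$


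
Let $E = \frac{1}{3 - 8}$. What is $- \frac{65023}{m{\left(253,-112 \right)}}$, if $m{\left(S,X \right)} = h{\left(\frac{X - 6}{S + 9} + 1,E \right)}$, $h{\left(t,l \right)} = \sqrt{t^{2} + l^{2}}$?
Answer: $- \frac{42590065 \sqrt{146761}}{146761} \approx -1.1117 \cdot 10^{5}$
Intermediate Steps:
$E = - \frac{1}{5}$ ($E = \frac{1}{-5} = - \frac{1}{5} \approx -0.2$)
$h{\left(t,l \right)} = \sqrt{l^{2} + t^{2}}$
$m{\left(S,X \right)} = \sqrt{\frac{1}{25} + \left(1 + \frac{-6 + X}{9 + S}\right)^{2}}$ ($m{\left(S,X \right)} = \sqrt{\left(- \frac{1}{5}\right)^{2} + \left(\frac{X - 6}{S + 9} + 1\right)^{2}} = \sqrt{\frac{1}{25} + \left(\frac{-6 + X}{9 + S} + 1\right)^{2}} = \sqrt{\frac{1}{25} + \left(1 + \frac{-6 + X}{9 + S}\right)^{2}}$)
$- \frac{65023}{m{\left(253,-112 \right)}} = - \frac{65023}{\frac{1}{5} \sqrt{1 + \frac{25 \left(3 + 253 - 112\right)^{2}}{\left(9 + 253\right)^{2}}}} = - \frac{65023}{\frac{1}{5} \sqrt{1 + \frac{25 \cdot 144^{2}}{68644}}} = - \frac{65023}{\frac{1}{5} \sqrt{1 + 25 \cdot \frac{1}{68644} \cdot 20736}} = - \frac{65023}{\frac{1}{5} \sqrt{1 + \frac{129600}{17161}}} = - \frac{65023}{\frac{1}{5} \sqrt{\frac{146761}{17161}}} = - \frac{65023}{\frac{1}{5} \frac{\sqrt{146761}}{131}} = - \frac{65023}{\frac{1}{655} \sqrt{146761}} = - 65023 \frac{655 \sqrt{146761}}{146761} = - \frac{42590065 \sqrt{146761}}{146761}$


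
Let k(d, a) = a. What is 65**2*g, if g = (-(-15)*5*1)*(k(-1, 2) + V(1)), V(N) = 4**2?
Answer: 5703750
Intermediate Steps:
V(N) = 16
g = 1350 (g = (-(-15)*5*1)*(2 + 16) = (-3*(-25)*1)*18 = (75*1)*18 = 75*18 = 1350)
65**2*g = 65**2*1350 = 4225*1350 = 5703750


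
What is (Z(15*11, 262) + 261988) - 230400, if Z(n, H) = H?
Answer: 31850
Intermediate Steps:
(Z(15*11, 262) + 261988) - 230400 = (262 + 261988) - 230400 = 262250 - 230400 = 31850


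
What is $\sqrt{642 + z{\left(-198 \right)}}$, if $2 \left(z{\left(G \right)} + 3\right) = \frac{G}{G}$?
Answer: $\frac{\sqrt{2558}}{2} \approx 25.288$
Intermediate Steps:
$z{\left(G \right)} = - \frac{5}{2}$ ($z{\left(G \right)} = -3 + \frac{G \frac{1}{G}}{2} = -3 + \frac{1}{2} \cdot 1 = -3 + \frac{1}{2} = - \frac{5}{2}$)
$\sqrt{642 + z{\left(-198 \right)}} = \sqrt{642 - \frac{5}{2}} = \sqrt{\frac{1279}{2}} = \frac{\sqrt{2558}}{2}$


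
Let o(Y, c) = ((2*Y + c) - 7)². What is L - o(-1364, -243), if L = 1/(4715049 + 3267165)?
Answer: -70790137143575/7982214 ≈ -8.8685e+6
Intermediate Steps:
L = 1/7982214 ≈ 1.2528e-7
o(Y, c) = (-7 + c + 2*Y)² (o(Y, c) = ((c + 2*Y) - 7)² = (-7 + c + 2*Y)²)
L - o(-1364, -243) = 1/7982214 - (-7 - 243 + 2*(-1364))² = 1/7982214 - (-7 - 243 - 2728)² = 1/7982214 - 1*(-2978)² = 1/7982214 - 1*8868484 = 1/7982214 - 8868484 = -70790137143575/7982214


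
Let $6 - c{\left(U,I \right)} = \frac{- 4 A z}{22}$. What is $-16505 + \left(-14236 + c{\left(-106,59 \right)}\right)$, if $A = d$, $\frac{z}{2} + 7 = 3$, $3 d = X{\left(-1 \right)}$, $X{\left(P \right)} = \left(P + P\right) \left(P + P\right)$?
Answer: $- \frac{1014319}{33} \approx -30737.0$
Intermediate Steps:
$X{\left(P \right)} = 4 P^{2}$ ($X{\left(P \right)} = 2 P 2 P = 4 P^{2}$)
$d = \frac{4}{3}$ ($d = \frac{4 \left(-1\right)^{2}}{3} = \frac{4 \cdot 1}{3} = \frac{1}{3} \cdot 4 = \frac{4}{3} \approx 1.3333$)
$z = -8$ ($z = -14 + 2 \cdot 3 = -14 + 6 = -8$)
$A = \frac{4}{3} \approx 1.3333$
$c{\left(U,I \right)} = \frac{134}{33}$ ($c{\left(U,I \right)} = 6 - \frac{\left(-4\right) \frac{4}{3} \left(-8\right)}{22} = 6 - \left(- \frac{16}{3}\right) \left(-8\right) \frac{1}{22} = 6 - \frac{128}{3} \cdot \frac{1}{22} = 6 - \frac{64}{33} = \frac{134}{33}$)
$-16505 + \left(-14236 + c{\left(-106,59 \right)}\right) = -16505 + \left(-14236 + \frac{134}{33}\right) = -16505 - \frac{469654}{33} = - \frac{1014319}{33}$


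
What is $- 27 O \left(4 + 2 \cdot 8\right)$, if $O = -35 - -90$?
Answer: $-29700$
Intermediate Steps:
$O = 55$ ($O = -35 + 90 = 55$)
$- 27 O \left(4 + 2 \cdot 8\right) = \left(-27\right) 55 \left(4 + 2 \cdot 8\right) = - 1485 \left(4 + 16\right) = \left(-1485\right) 20 = -29700$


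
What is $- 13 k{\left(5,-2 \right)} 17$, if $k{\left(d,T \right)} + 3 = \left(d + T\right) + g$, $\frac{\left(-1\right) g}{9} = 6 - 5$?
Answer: $1989$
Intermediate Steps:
$g = -9$ ($g = - 9 \left(6 - 5\right) = \left(-9\right) 1 = -9$)
$k{\left(d,T \right)} = -12 + T + d$ ($k{\left(d,T \right)} = -3 - \left(9 - T - d\right) = -3 + \left(-9 + T + d\right) = -12 + T + d$)
$- 13 k{\left(5,-2 \right)} 17 = - 13 \left(-12 - 2 + 5\right) 17 = \left(-13\right) \left(-9\right) 17 = 117 \cdot 17 = 1989$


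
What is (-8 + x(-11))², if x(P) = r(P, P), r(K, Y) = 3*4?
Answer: 16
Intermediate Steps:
r(K, Y) = 12
x(P) = 12
(-8 + x(-11))² = (-8 + 12)² = 4² = 16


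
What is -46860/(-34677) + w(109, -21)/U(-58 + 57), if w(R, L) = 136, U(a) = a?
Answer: -1556404/11559 ≈ -134.65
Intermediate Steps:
-46860/(-34677) + w(109, -21)/U(-58 + 57) = -46860/(-34677) + 136/(-58 + 57) = -46860*(-1/34677) + 136/(-1) = 15620/11559 + 136*(-1) = 15620/11559 - 136 = -1556404/11559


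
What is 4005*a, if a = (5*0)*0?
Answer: 0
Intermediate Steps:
a = 0 (a = 0*0 = 0)
4005*a = 4005*0 = 0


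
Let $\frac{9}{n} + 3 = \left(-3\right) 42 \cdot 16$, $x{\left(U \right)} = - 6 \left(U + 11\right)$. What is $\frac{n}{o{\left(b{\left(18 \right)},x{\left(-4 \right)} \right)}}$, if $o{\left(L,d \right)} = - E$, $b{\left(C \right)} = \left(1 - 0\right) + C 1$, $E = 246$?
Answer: $\frac{1}{55186} \approx 1.8121 \cdot 10^{-5}$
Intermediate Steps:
$x{\left(U \right)} = -66 - 6 U$ ($x{\left(U \right)} = - 6 \left(11 + U\right) = -66 - 6 U$)
$b{\left(C \right)} = 1 + C$ ($b{\left(C \right)} = \left(1 + 0\right) + C = 1 + C$)
$n = - \frac{3}{673}$ ($n = \frac{9}{-3 + \left(-3\right) 42 \cdot 16} = \frac{9}{-3 - 2016} = \frac{9}{-2019} = 9 \left(- \frac{1}{2019}\right) = - \frac{3}{673} \approx -0.0044577$)
$o{\left(L,d \right)} = -246$ ($o{\left(L,d \right)} = \left(-1\right) 246 = -246$)
$\frac{n}{o{\left(b{\left(18 \right)},x{\left(-4 \right)} \right)}} = - \frac{3}{673 \left(-246\right)} = \left(- \frac{3}{673}\right) \left(- \frac{1}{246}\right) = \frac{1}{55186}$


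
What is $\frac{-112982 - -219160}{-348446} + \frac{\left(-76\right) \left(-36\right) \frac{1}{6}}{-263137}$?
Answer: $- \frac{2007017983}{6549216793} \approx -0.30645$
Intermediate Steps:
$\frac{-112982 - -219160}{-348446} + \frac{\left(-76\right) \left(-36\right) \frac{1}{6}}{-263137} = \left(-112982 + 219160\right) \left(- \frac{1}{348446}\right) + 2736 \cdot \frac{1}{6} \left(- \frac{1}{263137}\right) = 106178 \left(- \frac{1}{348446}\right) + 456 \left(- \frac{1}{263137}\right) = - \frac{53089}{174223} - \frac{456}{263137} = - \frac{2007017983}{6549216793}$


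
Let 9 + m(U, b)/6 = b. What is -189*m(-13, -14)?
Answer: 26082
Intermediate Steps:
m(U, b) = -54 + 6*b
-189*m(-13, -14) = -189*(-54 + 6*(-14)) = -189*(-54 - 84) = -189*(-138) = 26082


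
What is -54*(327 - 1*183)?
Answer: -7776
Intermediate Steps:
-54*(327 - 1*183) = -54*(327 - 183) = -54*144 = -7776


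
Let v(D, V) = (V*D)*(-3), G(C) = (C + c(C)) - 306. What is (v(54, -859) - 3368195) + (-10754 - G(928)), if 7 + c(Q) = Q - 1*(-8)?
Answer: -3241342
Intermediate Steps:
c(Q) = 1 + Q (c(Q) = -7 + (Q - 1*(-8)) = -7 + (Q + 8) = -7 + (8 + Q) = 1 + Q)
G(C) = -305 + 2*C (G(C) = (C + (1 + C)) - 306 = (1 + 2*C) - 306 = -305 + 2*C)
v(D, V) = -3*D*V (v(D, V) = (D*V)*(-3) = -3*D*V)
(v(54, -859) - 3368195) + (-10754 - G(928)) = (-3*54*(-859) - 3368195) + (-10754 - (-305 + 2*928)) = (139158 - 3368195) + (-10754 - (-305 + 1856)) = -3229037 + (-10754 - 1*1551) = -3229037 + (-10754 - 1551) = -3229037 - 12305 = -3241342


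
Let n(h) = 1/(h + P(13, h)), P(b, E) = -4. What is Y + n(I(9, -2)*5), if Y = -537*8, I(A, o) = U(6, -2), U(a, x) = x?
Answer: -60145/14 ≈ -4296.1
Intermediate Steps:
I(A, o) = -2
Y = -4296
n(h) = 1/(-4 + h) (n(h) = 1/(h - 4) = 1/(-4 + h))
Y + n(I(9, -2)*5) = -4296 + 1/(-4 - 2*5) = -4296 + 1/(-4 - 10) = -4296 + 1/(-14) = -4296 - 1/14 = -60145/14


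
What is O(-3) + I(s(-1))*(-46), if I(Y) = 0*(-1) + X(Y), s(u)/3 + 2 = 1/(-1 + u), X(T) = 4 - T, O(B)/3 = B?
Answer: -538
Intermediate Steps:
O(B) = 3*B
s(u) = -6 + 3/(-1 + u)
I(Y) = 4 - Y (I(Y) = 0*(-1) + (4 - Y) = 0 + (4 - Y) = 4 - Y)
O(-3) + I(s(-1))*(-46) = 3*(-3) + (4 - 3*(3 - 2*(-1))/(-1 - 1))*(-46) = -9 + (4 - 3*(3 + 2)/(-2))*(-46) = -9 + (4 - 3*(-1)*5/2)*(-46) = -9 + (4 - 1*(-15/2))*(-46) = -9 + (4 + 15/2)*(-46) = -9 + (23/2)*(-46) = -9 - 529 = -538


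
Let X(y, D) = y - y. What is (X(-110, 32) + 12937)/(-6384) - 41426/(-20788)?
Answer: -1117693/33177648 ≈ -0.033688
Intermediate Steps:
X(y, D) = 0
(X(-110, 32) + 12937)/(-6384) - 41426/(-20788) = (0 + 12937)/(-6384) - 41426/(-20788) = 12937*(-1/6384) - 41426*(-1/20788) = -12937/6384 + 20713/10394 = -1117693/33177648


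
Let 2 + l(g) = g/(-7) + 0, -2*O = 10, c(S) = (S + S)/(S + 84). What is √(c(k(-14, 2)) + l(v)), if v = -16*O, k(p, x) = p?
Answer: 22*I*√35/35 ≈ 3.7187*I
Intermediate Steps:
c(S) = 2*S/(84 + S) (c(S) = (2*S)/(84 + S) = 2*S/(84 + S))
O = -5 (O = -½*10 = -5)
v = 80 (v = -16*(-5) = 80)
l(g) = -2 - g/7 (l(g) = -2 + (g/(-7) + 0) = -2 + (g*(-⅐) + 0) = -2 + (-g/7 + 0) = -2 - g/7)
√(c(k(-14, 2)) + l(v)) = √(2*(-14)/(84 - 14) + (-2 - ⅐*80)) = √(2*(-14)/70 + (-2 - 80/7)) = √(2*(-14)*(1/70) - 94/7) = √(-⅖ - 94/7) = √(-484/35) = 22*I*√35/35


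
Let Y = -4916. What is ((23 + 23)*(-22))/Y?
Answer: 253/1229 ≈ 0.20586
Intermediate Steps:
((23 + 23)*(-22))/Y = ((23 + 23)*(-22))/(-4916) = (46*(-22))*(-1/4916) = -1012*(-1/4916) = 253/1229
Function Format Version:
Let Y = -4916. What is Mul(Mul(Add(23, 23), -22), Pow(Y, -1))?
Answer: Rational(253, 1229) ≈ 0.20586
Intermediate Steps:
Mul(Mul(Add(23, 23), -22), Pow(Y, -1)) = Mul(Mul(Add(23, 23), -22), Pow(-4916, -1)) = Mul(Mul(46, -22), Rational(-1, 4916)) = Mul(-1012, Rational(-1, 4916)) = Rational(253, 1229)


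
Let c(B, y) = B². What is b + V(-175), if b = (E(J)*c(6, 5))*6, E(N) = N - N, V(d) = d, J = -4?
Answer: -175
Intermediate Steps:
E(N) = 0
b = 0 (b = (0*6²)*6 = (0*36)*6 = 0*6 = 0)
b + V(-175) = 0 - 175 = -175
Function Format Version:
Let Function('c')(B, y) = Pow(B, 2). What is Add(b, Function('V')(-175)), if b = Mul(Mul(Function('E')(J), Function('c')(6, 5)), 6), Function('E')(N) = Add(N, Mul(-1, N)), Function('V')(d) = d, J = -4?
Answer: -175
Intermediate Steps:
Function('E')(N) = 0
b = 0 (b = Mul(Mul(0, Pow(6, 2)), 6) = Mul(Mul(0, 36), 6) = Mul(0, 6) = 0)
Add(b, Function('V')(-175)) = Add(0, -175) = -175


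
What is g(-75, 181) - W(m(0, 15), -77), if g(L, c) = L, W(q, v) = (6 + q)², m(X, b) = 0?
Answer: -111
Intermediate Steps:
g(-75, 181) - W(m(0, 15), -77) = -75 - (6 + 0)² = -75 - 1*6² = -75 - 1*36 = -75 - 36 = -111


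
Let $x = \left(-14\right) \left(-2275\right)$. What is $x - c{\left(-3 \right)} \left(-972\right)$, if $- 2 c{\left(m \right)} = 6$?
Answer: $28934$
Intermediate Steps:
$c{\left(m \right)} = -3$ ($c{\left(m \right)} = \left(- \frac{1}{2}\right) 6 = -3$)
$x = 31850$
$x - c{\left(-3 \right)} \left(-972\right) = 31850 - \left(-3\right) \left(-972\right) = 31850 - 2916 = 28934$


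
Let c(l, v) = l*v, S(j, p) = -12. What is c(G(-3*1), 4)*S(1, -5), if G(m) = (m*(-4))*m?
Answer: 1728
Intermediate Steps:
G(m) = -4*m² (G(m) = (-4*m)*m = -4*m²)
c(G(-3*1), 4)*S(1, -5) = (-4*(-3*1)²*4)*(-12) = (-4*(-3)²*4)*(-12) = (-4*9*4)*(-12) = -36*4*(-12) = -144*(-12) = 1728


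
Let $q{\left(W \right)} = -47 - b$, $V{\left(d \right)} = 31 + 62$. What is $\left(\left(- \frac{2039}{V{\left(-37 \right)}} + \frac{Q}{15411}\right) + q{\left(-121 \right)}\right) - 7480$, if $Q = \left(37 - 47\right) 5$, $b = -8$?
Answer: $- \frac{3602610472}{477741} \approx -7540.9$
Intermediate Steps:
$V{\left(d \right)} = 93$
$Q = -50$ ($Q = \left(-10\right) 5 = -50$)
$q{\left(W \right)} = -39$ ($q{\left(W \right)} = -47 - -8 = -47 + 8 = -39$)
$\left(\left(- \frac{2039}{V{\left(-37 \right)}} + \frac{Q}{15411}\right) + q{\left(-121 \right)}\right) - 7480 = \left(\left(- \frac{2039}{93} - \frac{50}{15411}\right) - 39\right) - 7480 = \left(- \frac{10475893}{477741} - 39\right) - 7480 = - \frac{29107792}{477741} - 7480 = - \frac{3602610472}{477741}$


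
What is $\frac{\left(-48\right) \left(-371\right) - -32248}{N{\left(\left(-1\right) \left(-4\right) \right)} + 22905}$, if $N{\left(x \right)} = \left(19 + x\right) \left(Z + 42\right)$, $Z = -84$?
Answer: $\frac{50056}{21939} \approx 2.2816$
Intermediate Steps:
$N{\left(x \right)} = -798 - 42 x$ ($N{\left(x \right)} = \left(19 + x\right) \left(-84 + 42\right) = \left(19 + x\right) \left(-42\right) = -798 - 42 x$)
$\frac{\left(-48\right) \left(-371\right) - -32248}{N{\left(\left(-1\right) \left(-4\right) \right)} + 22905} = \frac{\left(-48\right) \left(-371\right) - -32248}{\left(-798 - 42 \left(\left(-1\right) \left(-4\right)\right)\right) + 22905} = \frac{17808 + 32248}{\left(-798 - 168\right) + 22905} = \frac{50056}{\left(-798 - 168\right) + 22905} = \frac{50056}{-966 + 22905} = \frac{50056}{21939}$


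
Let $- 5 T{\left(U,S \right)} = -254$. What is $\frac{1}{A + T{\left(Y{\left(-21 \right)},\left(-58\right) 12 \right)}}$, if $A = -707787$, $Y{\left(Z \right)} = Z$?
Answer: $- \frac{5}{3538681} \approx -1.413 \cdot 10^{-6}$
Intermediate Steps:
$T{\left(U,S \right)} = \frac{254}{5}$ ($T{\left(U,S \right)} = \left(- \frac{1}{5}\right) \left(-254\right) = \frac{254}{5}$)
$\frac{1}{A + T{\left(Y{\left(-21 \right)},\left(-58\right) 12 \right)}} = \frac{1}{-707787 + \frac{254}{5}} = \frac{1}{- \frac{3538681}{5}} = - \frac{5}{3538681}$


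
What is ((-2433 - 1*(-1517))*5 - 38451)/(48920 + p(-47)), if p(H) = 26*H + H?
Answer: -43031/47651 ≈ -0.90304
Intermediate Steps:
p(H) = 27*H
((-2433 - 1*(-1517))*5 - 38451)/(48920 + p(-47)) = ((-2433 - 1*(-1517))*5 - 38451)/(48920 + 27*(-47)) = ((-2433 + 1517)*5 - 38451)/(48920 - 1269) = (-916*5 - 38451)/47651 = (-4580 - 38451)*(1/47651) = -43031*1/47651 = -43031/47651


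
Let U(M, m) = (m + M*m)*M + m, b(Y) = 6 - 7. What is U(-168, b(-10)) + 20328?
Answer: -7729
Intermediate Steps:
b(Y) = -1
U(M, m) = m + M*(m + M*m) (U(M, m) = M*(m + M*m) + m = m + M*(m + M*m))
U(-168, b(-10)) + 20328 = -(1 - 168 + (-168)²) + 20328 = -(1 - 168 + 28224) + 20328 = -1*28057 + 20328 = -28057 + 20328 = -7729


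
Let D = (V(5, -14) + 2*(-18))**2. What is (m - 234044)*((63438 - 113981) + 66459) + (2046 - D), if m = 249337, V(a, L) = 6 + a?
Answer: 243404809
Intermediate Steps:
D = 625 (D = ((6 + 5) + 2*(-18))**2 = (11 - 36)**2 = (-25)**2 = 625)
(m - 234044)*((63438 - 113981) + 66459) + (2046 - D) = (249337 - 234044)*((63438 - 113981) + 66459) + (2046 - 1*625) = 15293*(-50543 + 66459) + (2046 - 625) = 15293*15916 + 1421 = 243403388 + 1421 = 243404809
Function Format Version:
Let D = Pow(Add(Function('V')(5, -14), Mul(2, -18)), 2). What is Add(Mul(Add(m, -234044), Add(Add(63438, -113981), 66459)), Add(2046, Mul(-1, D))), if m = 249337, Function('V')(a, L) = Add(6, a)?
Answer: 243404809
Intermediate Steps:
D = 625 (D = Pow(Add(Add(6, 5), Mul(2, -18)), 2) = Pow(Add(11, -36), 2) = Pow(-25, 2) = 625)
Add(Mul(Add(m, -234044), Add(Add(63438, -113981), 66459)), Add(2046, Mul(-1, D))) = Add(Mul(Add(249337, -234044), Add(Add(63438, -113981), 66459)), Add(2046, Mul(-1, 625))) = Add(Mul(15293, Add(-50543, 66459)), Add(2046, -625)) = Add(Mul(15293, 15916), 1421) = Add(243403388, 1421) = 243404809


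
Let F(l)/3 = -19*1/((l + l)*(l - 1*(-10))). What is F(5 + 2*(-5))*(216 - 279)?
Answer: -3591/50 ≈ -71.820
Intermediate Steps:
F(l) = -57/(2*l*(10 + l)) (F(l) = 3*(-19*1/((l + l)*(l - 1*(-10)))) = 3*(-19*1/(2*l*(l + 10))) = 3*(-19*1/(2*l*(10 + l))) = 3*(-19/(2*l*(10 + l))) = -57/(2*l*(10 + l)))
F(5 + 2*(-5))*(216 - 279) = (-57/(2*(5 + 2*(-5))*(10 + (5 + 2*(-5)))))*(216 - 279) = -57/(2*(5 - 10)*(10 + (5 - 10)))*(-63) = -57/2/(-5*(10 - 5))*(-63) = -57/2*(-⅕)/5*(-63) = -57/2*(-⅕)*⅕*(-63) = (57/50)*(-63) = -3591/50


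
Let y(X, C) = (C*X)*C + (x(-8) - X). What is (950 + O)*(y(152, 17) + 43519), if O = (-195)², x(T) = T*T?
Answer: 3404817025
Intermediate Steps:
x(T) = T²
O = 38025
y(X, C) = 64 - X + X*C² (y(X, C) = (C*X)*C + ((-8)² - X) = X*C² + (64 - X) = 64 - X + X*C²)
(950 + O)*(y(152, 17) + 43519) = (950 + 38025)*((64 - 1*152 + 152*17²) + 43519) = 38975*((64 - 152 + 152*289) + 43519) = 38975*((64 - 152 + 43928) + 43519) = 38975*(43840 + 43519) = 38975*87359 = 3404817025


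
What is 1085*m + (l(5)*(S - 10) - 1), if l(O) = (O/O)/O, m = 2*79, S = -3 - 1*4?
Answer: 857128/5 ≈ 1.7143e+5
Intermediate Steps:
S = -7 (S = -3 - 4 = -7)
m = 158
l(O) = 1/O
1085*m + (l(5)*(S - 10) - 1) = 1085*158 + ((-7 - 10)/5 - 1) = 171430 + ((⅕)*(-17) - 1) = 171430 + (-17/5 - 1) = 171430 - 22/5 = 857128/5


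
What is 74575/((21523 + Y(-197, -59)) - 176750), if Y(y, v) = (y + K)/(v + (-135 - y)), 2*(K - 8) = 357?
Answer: -149150/310461 ≈ -0.48041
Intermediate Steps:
K = 373/2 (K = 8 + (½)*357 = 8 + 357/2 = 373/2 ≈ 186.50)
Y(y, v) = (373/2 + y)/(-135 + v - y) (Y(y, v) = (y + 373/2)/(v + (-135 - y)) = (373/2 + y)/(-135 + v - y))
74575/((21523 + Y(-197, -59)) - 176750) = 74575/((21523 + (-373/2 - 1*(-197))/(135 - 197 - 1*(-59))) - 176750) = 74575/((21523 + (-373/2 + 197)/(135 - 197 + 59)) - 176750) = 74575/((21523 + (21/2)/(-3)) - 176750) = 74575/((21523 - ⅓*21/2) - 176750) = 74575/((21523 - 7/2) - 176750) = 74575/(43039/2 - 176750) = 74575/(-310461/2) = 74575*(-2/310461) = -149150/310461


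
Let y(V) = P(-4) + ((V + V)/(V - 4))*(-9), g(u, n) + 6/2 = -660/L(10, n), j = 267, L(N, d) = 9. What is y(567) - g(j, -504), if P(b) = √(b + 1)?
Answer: 98309/1689 + I*√3 ≈ 58.205 + 1.732*I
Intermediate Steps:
P(b) = √(1 + b)
g(u, n) = -229/3 (g(u, n) = -3 - 660/9 = -3 - 660*⅑ = -3 - 220/3 = -229/3)
y(V) = I*√3 - 18*V/(-4 + V) (y(V) = √(1 - 4) + ((V + V)/(V - 4))*(-9) = √(-3) + ((2*V)/(-4 + V))*(-9) = I*√3 + (2*V/(-4 + V))*(-9) = I*√3 - 18*V/(-4 + V))
y(567) - g(j, -504) = (-18*567 - 4*I*√3 + I*567*√3)/(-4 + 567) - 1*(-229/3) = (-10206 - 4*I*√3 + 567*I*√3)/563 + 229/3 = (-10206 + 563*I*√3)/563 + 229/3 = (-10206/563 + I*√3) + 229/3 = 98309/1689 + I*√3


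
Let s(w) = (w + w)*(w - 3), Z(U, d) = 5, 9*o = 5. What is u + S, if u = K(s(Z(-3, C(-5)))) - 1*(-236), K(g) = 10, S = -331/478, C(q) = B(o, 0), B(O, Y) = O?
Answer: 117257/478 ≈ 245.31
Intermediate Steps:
o = 5/9 (o = (1/9)*5 = 5/9 ≈ 0.55556)
C(q) = 5/9
S = -331/478 (S = -331*1/478 = -331/478 ≈ -0.69247)
s(w) = 2*w*(-3 + w) (s(w) = (2*w)*(-3 + w) = 2*w*(-3 + w))
u = 246 (u = 10 - 1*(-236) = 10 + 236 = 246)
u + S = 246 - 331/478 = 117257/478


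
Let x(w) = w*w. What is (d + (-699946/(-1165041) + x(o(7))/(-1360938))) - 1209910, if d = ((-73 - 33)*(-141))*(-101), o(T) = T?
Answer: -1437276205086165503/528516189486 ≈ -2.7195e+6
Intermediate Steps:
x(w) = w²
d = -1509546 (d = -106*(-141)*(-101) = 14946*(-101) = -1509546)
(d + (-699946/(-1165041) + x(o(7))/(-1360938))) - 1209910 = (-1509546 + (-699946/(-1165041) + 7²/(-1360938))) - 1209910 = (-1509546 + (-699946*(-1/1165041) + 49*(-1/1360938))) - 1209910 = (-1509546 + (699946/1165041 - 49/1360938)) - 1209910 = (-1509546 + 317508674113/528516189486) - 1209910 = -797819182265159243/528516189486 - 1209910 = -1437276205086165503/528516189486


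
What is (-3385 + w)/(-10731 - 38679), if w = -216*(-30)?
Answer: -619/9882 ≈ -0.062639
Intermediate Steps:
w = 6480
(-3385 + w)/(-10731 - 38679) = (-3385 + 6480)/(-10731 - 38679) = 3095/(-49410) = 3095*(-1/49410) = -619/9882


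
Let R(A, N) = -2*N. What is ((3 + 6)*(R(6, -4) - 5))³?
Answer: 19683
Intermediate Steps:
((3 + 6)*(R(6, -4) - 5))³ = ((3 + 6)*(-2*(-4) - 5))³ = (9*(8 - 5))³ = (9*3)³ = 27³ = 19683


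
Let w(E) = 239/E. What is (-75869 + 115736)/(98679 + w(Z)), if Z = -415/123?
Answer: 5514935/13640796 ≈ 0.40430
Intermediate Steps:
Z = -415/123 (Z = -415*1/123 = -415/123 ≈ -3.3740)
(-75869 + 115736)/(98679 + w(Z)) = (-75869 + 115736)/(98679 + 239/(-415/123)) = 39867/(98679 + 239*(-123/415)) = 39867/(98679 - 29397/415) = 39867/(40922388/415) = 39867*(415/40922388) = 5514935/13640796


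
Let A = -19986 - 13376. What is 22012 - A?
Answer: 55374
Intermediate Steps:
A = -33362
22012 - A = 22012 - 1*(-33362) = 22012 + 33362 = 55374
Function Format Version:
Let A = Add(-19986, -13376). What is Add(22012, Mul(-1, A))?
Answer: 55374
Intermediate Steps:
A = -33362
Add(22012, Mul(-1, A)) = Add(22012, Mul(-1, -33362)) = Add(22012, 33362) = 55374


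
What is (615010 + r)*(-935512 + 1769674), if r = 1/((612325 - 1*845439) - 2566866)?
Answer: 718220030087866719/1399990 ≈ 5.1302e+11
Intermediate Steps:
r = -1/2799980 (r = 1/((612325 - 845439) - 2566866) = 1/(-233114 - 2566866) = 1/(-2799980) = -1/2799980 ≈ -3.5715e-7)
(615010 + r)*(-935512 + 1769674) = (615010 - 1/2799980)*(-935512 + 1769674) = (1722015699799/2799980)*834162 = 718220030087866719/1399990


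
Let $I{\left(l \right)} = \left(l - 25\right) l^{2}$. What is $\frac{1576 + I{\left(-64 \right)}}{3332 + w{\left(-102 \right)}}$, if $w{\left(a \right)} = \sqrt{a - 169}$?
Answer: $- \frac{1209409376}{11102495} + \frac{362968 i \sqrt{271}}{11102495} \approx -108.93 + 0.53819 i$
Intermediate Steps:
$I{\left(l \right)} = l^{2} \left(-25 + l\right)$ ($I{\left(l \right)} = \left(-25 + l\right) l^{2} = l^{2} \left(-25 + l\right)$)
$w{\left(a \right)} = \sqrt{-169 + a}$
$\frac{1576 + I{\left(-64 \right)}}{3332 + w{\left(-102 \right)}} = \frac{1576 + \left(-64\right)^{2} \left(-25 - 64\right)}{3332 + \sqrt{-169 - 102}} = \frac{1576 + 4096 \left(-89\right)}{3332 + \sqrt{-271}} = \frac{1576 - 364544}{3332 + i \sqrt{271}} = - \frac{362968}{3332 + i \sqrt{271}}$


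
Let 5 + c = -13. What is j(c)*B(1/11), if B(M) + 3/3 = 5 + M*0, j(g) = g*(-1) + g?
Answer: 0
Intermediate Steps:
c = -18 (c = -5 - 13 = -18)
j(g) = 0 (j(g) = -g + g = 0)
B(M) = 4 (B(M) = -1 + (5 + M*0) = -1 + (5 + 0) = -1 + 5 = 4)
j(c)*B(1/11) = 0*4 = 0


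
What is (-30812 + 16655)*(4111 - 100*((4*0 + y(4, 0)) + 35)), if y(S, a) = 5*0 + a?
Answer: -8649927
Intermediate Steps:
y(S, a) = a (y(S, a) = 0 + a = a)
(-30812 + 16655)*(4111 - 100*((4*0 + y(4, 0)) + 35)) = (-30812 + 16655)*(4111 - 100*((4*0 + 0) + 35)) = -14157*(4111 - 100*((0 + 0) + 35)) = -14157*(4111 - 100*(0 + 35)) = -14157*(4111 - 100*35) = -14157*(4111 - 3500) = -14157*611 = -8649927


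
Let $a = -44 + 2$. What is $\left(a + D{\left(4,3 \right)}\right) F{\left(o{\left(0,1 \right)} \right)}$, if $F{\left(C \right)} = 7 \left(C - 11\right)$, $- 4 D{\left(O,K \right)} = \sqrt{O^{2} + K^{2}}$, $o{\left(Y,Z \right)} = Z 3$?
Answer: $2422$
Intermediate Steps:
$o{\left(Y,Z \right)} = 3 Z$
$D{\left(O,K \right)} = - \frac{\sqrt{K^{2} + O^{2}}}{4}$ ($D{\left(O,K \right)} = - \frac{\sqrt{O^{2} + K^{2}}}{4} = - \frac{\sqrt{K^{2} + O^{2}}}{4}$)
$a = -42$
$F{\left(C \right)} = -77 + 7 C$ ($F{\left(C \right)} = 7 \left(-11 + C\right) = -77 + 7 C$)
$\left(a + D{\left(4,3 \right)}\right) F{\left(o{\left(0,1 \right)} \right)} = \left(-42 - \frac{\sqrt{3^{2} + 4^{2}}}{4}\right) \left(-77 + 7 \cdot 3 \cdot 1\right) = \left(-42 - \frac{\sqrt{9 + 16}}{4}\right) \left(-77 + 7 \cdot 3\right) = \left(-42 - \frac{\sqrt{25}}{4}\right) \left(-77 + 21\right) = \left(-42 - \frac{5}{4}\right) \left(-56\right) = \left(- \frac{173}{4}\right) \left(-56\right) = 2422$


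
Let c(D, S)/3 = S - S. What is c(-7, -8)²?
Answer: 0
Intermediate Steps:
c(D, S) = 0 (c(D, S) = 3*(S - S) = 3*0 = 0)
c(-7, -8)² = 0² = 0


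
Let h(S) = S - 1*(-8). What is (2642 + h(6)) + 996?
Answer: 3652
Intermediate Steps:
h(S) = 8 + S (h(S) = S + 8 = 8 + S)
(2642 + h(6)) + 996 = (2642 + (8 + 6)) + 996 = (2642 + 14) + 996 = 2656 + 996 = 3652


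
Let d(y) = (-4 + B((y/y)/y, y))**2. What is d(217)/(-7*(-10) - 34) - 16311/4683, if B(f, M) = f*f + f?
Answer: -13527072193196/4450269459447 ≈ -3.0396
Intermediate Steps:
B(f, M) = f + f**2 (B(f, M) = f**2 + f = f + f**2)
d(y) = (-4 + (1 + 1/y)/y)**2 (d(y) = (-4 + ((y/y)/y)*(1 + (y/y)/y))**2 = (-4 + (1/y)*(1 + 1/y))**2 = (-4 + (1 + 1/y)/y)**2)
d(217)/(-7*(-10) - 34) - 16311/4683 = ((-1 - 1*217 + 4*217**2)**2/217**4)/(-7*(-10) - 34) - 16311/4683 = ((-1 - 217 + 4*47089)**2/2217373921)/(70 - 34) - 16311*1/4683 = ((-1 - 217 + 188356)**2/2217373921)/36 - 5437/1561 = ((1/2217373921)*188138**2)*(1/36) - 5437/1561 = ((1/2217373921)*35395907044)*(1/36) - 5437/1561 = (35395907044/2217373921)*(1/36) - 5437/1561 = 8848976761/19956365289 - 5437/1561 = -13527072193196/4450269459447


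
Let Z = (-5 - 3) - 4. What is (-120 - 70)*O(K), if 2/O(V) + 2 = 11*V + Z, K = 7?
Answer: -380/63 ≈ -6.0317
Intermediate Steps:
Z = -12 (Z = -8 - 4 = -12)
O(V) = 2/(-14 + 11*V) (O(V) = 2/(-2 + (11*V - 12)) = 2/(-2 + (-12 + 11*V)) = 2/(-14 + 11*V))
(-120 - 70)*O(K) = (-120 - 70)*(2/(-14 + 11*7)) = -380/(-14 + 77) = -380/63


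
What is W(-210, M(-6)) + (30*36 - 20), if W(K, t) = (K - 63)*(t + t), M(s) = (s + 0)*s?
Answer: -18596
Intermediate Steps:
M(s) = s**2 (M(s) = s*s = s**2)
W(K, t) = 2*t*(-63 + K) (W(K, t) = (-63 + K)*(2*t) = 2*t*(-63 + K))
W(-210, M(-6)) + (30*36 - 20) = 2*(-6)**2*(-63 - 210) + (30*36 - 20) = 2*36*(-273) + (1080 - 20) = -19656 + 1060 = -18596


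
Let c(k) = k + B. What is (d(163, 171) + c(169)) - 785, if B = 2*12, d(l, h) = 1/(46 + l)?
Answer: -123727/209 ≈ -592.00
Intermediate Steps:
B = 24
c(k) = 24 + k (c(k) = k + 24 = 24 + k)
(d(163, 171) + c(169)) - 785 = (1/(46 + 163) + (24 + 169)) - 785 = (1/209 + 193) - 785 = 40338/209 - 785 = -123727/209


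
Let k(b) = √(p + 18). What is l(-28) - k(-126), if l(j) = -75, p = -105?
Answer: -75 - I*√87 ≈ -75.0 - 9.3274*I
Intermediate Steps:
k(b) = I*√87 (k(b) = √(-105 + 18) = √(-87) = I*√87)
l(-28) - k(-126) = -75 - I*√87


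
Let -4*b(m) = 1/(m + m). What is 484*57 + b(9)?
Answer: 1986335/72 ≈ 27588.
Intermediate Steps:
b(m) = -1/(8*m) (b(m) = -1/(4*(m + m)) = -1/(2*m)/4 = -1/(8*m))
484*57 + b(9) = 484*57 - 1/8/9 = 27588 - 1/8*1/9 = 27588 - 1/72 = 1986335/72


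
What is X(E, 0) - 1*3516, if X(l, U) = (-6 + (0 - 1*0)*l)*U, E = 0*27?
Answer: -3516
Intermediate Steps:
E = 0
X(l, U) = -6*U (X(l, U) = (-6 + (0 + 0)*l)*U = (-6 + 0*l)*U = (-6 + 0)*U = -6*U)
X(E, 0) - 1*3516 = -6*0 - 1*3516 = 0 - 3516 = -3516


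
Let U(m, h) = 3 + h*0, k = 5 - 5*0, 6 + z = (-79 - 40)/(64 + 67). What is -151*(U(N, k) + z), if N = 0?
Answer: 77312/131 ≈ 590.17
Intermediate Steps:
z = -905/131 (z = -6 + (-79 - 40)/(64 + 67) = -6 - 119/131 = -905/131 ≈ -6.9084)
k = 5 (k = 5 + 0 = 5)
U(m, h) = 3 (U(m, h) = 3 + 0 = 3)
-151*(U(N, k) + z) = -151*(3 - 905/131) = -151*(-512/131) = 77312/131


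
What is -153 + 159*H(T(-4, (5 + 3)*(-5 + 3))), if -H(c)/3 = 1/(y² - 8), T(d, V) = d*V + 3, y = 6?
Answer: -4761/28 ≈ -170.04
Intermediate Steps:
T(d, V) = 3 + V*d (T(d, V) = V*d + 3 = 3 + V*d)
H(c) = -3/28 (H(c) = -3/(6² - 8) = -3/(36 - 8) = -3/28)
-153 + 159*H(T(-4, (5 + 3)*(-5 + 3))) = -153 + 159*(-3/28) = -153 - 477/28 = -4761/28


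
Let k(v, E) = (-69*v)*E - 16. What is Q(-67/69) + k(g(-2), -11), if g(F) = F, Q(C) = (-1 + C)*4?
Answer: -106390/69 ≈ -1541.9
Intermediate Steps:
Q(C) = -4 + 4*C
k(v, E) = -16 - 69*E*v (k(v, E) = -69*E*v - 16 = -16 - 69*E*v)
Q(-67/69) + k(g(-2), -11) = (-4 + 4*(-67/69)) + (-16 - 69*(-11)*(-2)) = (-4 + 4*(-67*1/69)) + (-16 - 1518) = (-4 + 4*(-67/69)) - 1534 = (-4 - 268/69) - 1534 = -544/69 - 1534 = -106390/69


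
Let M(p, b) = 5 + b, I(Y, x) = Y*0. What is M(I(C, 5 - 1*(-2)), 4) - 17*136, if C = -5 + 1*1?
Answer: -2303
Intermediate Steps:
C = -4 (C = -5 + 1 = -4)
I(Y, x) = 0
M(I(C, 5 - 1*(-2)), 4) - 17*136 = (5 + 4) - 17*136 = 9 - 2312 = -2303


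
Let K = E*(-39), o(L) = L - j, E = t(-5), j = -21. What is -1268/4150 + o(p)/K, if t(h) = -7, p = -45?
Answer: -74294/188825 ≈ -0.39345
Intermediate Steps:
E = -7
o(L) = 21 + L (o(L) = L - 1*(-21) = L + 21 = 21 + L)
K = 273 (K = -7*(-39) = 273)
-1268/4150 + o(p)/K = -1268/4150 + (21 - 45)/273 = -1268*1/4150 - 24*1/273 = -634/2075 - 8/91 = -74294/188825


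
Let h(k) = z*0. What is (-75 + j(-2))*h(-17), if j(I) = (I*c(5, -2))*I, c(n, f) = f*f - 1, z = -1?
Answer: 0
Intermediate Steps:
c(n, f) = -1 + f**2 (c(n, f) = f**2 - 1 = -1 + f**2)
h(k) = 0 (h(k) = -1*0 = 0)
j(I) = 3*I**2 (j(I) = (I*(-1 + (-2)**2))*I = (I*(-1 + 4))*I = (I*3)*I = (3*I)*I = 3*I**2)
(-75 + j(-2))*h(-17) = (-75 + 3*(-2)**2)*0 = (-75 + 3*4)*0 = (-75 + 12)*0 = -63*0 = 0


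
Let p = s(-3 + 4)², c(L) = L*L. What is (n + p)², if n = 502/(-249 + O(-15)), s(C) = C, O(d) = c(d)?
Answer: 57121/144 ≈ 396.67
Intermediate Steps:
c(L) = L²
O(d) = d²
n = -251/12 (n = 502/(-249 + (-15)²) = 502/(-249 + 225) = 502/(-24) = 502*(-1/24) = -251/12 ≈ -20.917)
p = 1 (p = (-3 + 4)² = 1² = 1)
(n + p)² = (-251/12 + 1)² = (-239/12)² = 57121/144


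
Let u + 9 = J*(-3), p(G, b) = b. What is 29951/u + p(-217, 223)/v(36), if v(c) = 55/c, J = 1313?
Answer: 30047239/217140 ≈ 138.38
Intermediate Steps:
u = -3948 (u = -9 + 1313*(-3) = -9 - 3939 = -3948)
29951/u + p(-217, 223)/v(36) = 29951/(-3948) + 223/((55/36)) = 29951*(-1/3948) + 223/((55*(1/36))) = -29951/3948 + 223/(55/36) = -29951/3948 + 223*(36/55) = -29951/3948 + 8028/55 = 30047239/217140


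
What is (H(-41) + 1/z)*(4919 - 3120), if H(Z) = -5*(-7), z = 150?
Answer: 9446549/150 ≈ 62977.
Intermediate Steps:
H(Z) = 35
(H(-41) + 1/z)*(4919 - 3120) = (35 + 1/150)*(4919 - 3120) = (35 + 1/150)*1799 = (5251/150)*1799 = 9446549/150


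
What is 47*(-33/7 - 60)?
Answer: -21291/7 ≈ -3041.6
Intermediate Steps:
47*(-33/7 - 60) = 47*(-453/7) = -21291/7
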